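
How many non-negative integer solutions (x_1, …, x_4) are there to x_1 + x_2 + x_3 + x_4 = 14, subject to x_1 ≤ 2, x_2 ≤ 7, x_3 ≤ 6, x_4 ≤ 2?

Ignoring the caps, the number of non-negative solutions to x_1+…+x_4 = 14 is C(17,3) = 680.
Subtract solutions that violate a single cap (substitute x_i' = x_i − (cap_i+1)): x_1 ≥ 3 gives C(14,3) = 364; x_2 ≥ 8 gives C(9,3) = 84; x_3 ≥ 7 gives C(10,3) = 120; x_4 ≥ 3 gives C(14,3) = 364. Together 932.
Add back pairs where two caps are both exceeded: 20 + 35 + 165 + 0 + 20 + 35 = 275.
Subtract triples: 0 + 1 + 4 + 0 = 5.
By inclusion–exclusion the count is 680 − 932 + 275 − 5 = 18.

18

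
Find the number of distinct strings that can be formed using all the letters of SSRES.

The 5 letters of SSRES have repeats: S appearing 3 times.
So there are 5! / (3!) = 20 distinguishable arrangements.

20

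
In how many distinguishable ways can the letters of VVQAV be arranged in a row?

Letter multiplicities in VVQAV: A×1, Q×1, V×3.
The number of distinct arrangements is 5!/(3!) = 120/6 = 20.

20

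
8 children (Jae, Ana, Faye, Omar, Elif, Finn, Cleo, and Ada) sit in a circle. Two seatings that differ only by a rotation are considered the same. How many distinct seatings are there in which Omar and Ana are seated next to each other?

1440

Glue Omar and Ana into a block (2 internal orders). Seating 7 units around a circle gives (6)! arrangements.
So 2 × (6)! = 2 × 720 = 1440.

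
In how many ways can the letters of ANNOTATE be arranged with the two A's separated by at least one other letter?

Total arrangements of ANNOTATE: 8!/(2!·2!·2!) = 5040.
Arrangements with the A's together: treat AA as one letter, giving (7)!/(2!·2!) = 1260.
Subtracting, 5040 − 1260 = 3780 arrangements keep the A's apart.

3780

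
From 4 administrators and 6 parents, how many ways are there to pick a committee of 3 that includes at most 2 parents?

Split by how many parents are chosen (0 through 2).
Sum: C(6,0)·C(4,3) + C(6,1)·C(4,2) + C(6,2)·C(4,1) = 4 + 36 + 60 = 100.

100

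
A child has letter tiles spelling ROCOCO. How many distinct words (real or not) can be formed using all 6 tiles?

ROCOCO has 6 letters with C appearing twice and O appearing 3 times.
Dividing 6! = 720 by 3!·2! = 12 for the repeated letters gives 60.

60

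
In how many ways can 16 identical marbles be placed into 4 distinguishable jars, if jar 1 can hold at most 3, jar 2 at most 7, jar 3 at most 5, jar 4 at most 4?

20

Without the upper bounds there are C(19,3) = 969 ways to split 16 among 4 jars.
Subtract solutions that violate a single cap (substitute x_i' = x_i − (cap_i+1)): x_1 ≥ 4 gives C(15,3) = 455; x_2 ≥ 8 gives C(11,3) = 165; x_3 ≥ 6 gives C(13,3) = 286; x_4 ≥ 5 gives C(14,3) = 364. Together 1270.
Add back pairs where two caps are both exceeded: 35 + 84 + 120 + 10 + 20 + 56 = 325.
Subtract triples: 0 + 0 + 4 + 0 = 4.
By inclusion–exclusion the count is 969 − 1270 + 325 − 4 = 20.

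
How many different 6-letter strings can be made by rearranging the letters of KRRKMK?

The 6 letters of KRRKMK have repeats: K appearing 3 times and R appearing twice.
The number of distinct arrangements is 6!/(3!·2!) = 720/12 = 60.

60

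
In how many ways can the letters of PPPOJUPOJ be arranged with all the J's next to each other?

Treat the 2 copies of J as a single block. The multiset to arrange is then {JJ, O, O, P, P, P, P, U}, 8 items in all.
That gives (8)!/(4!·2!) = 840 arrangements.

840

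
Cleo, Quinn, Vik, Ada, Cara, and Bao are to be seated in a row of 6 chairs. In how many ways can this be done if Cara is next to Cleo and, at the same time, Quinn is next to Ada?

Treat {Cara,Cleo} as one block (2 orders) and {Quinn,Ada} as another (2 orders).
That leaves 4 units to arrange: 2 × 2 × 4! = 4 × 24 = 96.

96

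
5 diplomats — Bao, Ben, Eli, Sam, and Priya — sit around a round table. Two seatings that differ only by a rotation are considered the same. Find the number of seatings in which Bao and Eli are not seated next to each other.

Without the restriction there are (4)! = 24 seatings.
Seatings with Bao beside Eli: treat them as a block with 2 internal orders, giving 2 × (3)! = 12.
Subtracting, 24 − 12 = 12.

12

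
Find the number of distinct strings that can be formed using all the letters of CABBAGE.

1260

Letter multiplicities in CABBAGE: A×2, B×2, C×1, E×1, G×1.
So there are 7! / (2!·2!) = 1260 distinguishable arrangements.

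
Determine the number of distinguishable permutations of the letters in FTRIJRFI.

5040

FTRIJRFI has 8 letters with F appearing twice, I appearing twice, and R appearing twice.
The number of distinct arrangements is 8!/(2!·2!·2!) = 40320/8 = 5040.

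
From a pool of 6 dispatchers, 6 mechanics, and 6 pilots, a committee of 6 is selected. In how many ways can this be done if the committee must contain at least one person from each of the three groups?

15795

Unrestricted: C(18,6) = 18564 ways to pick any 6 of the 18.
Subtract selections that omit an entire group: no dispatchers → C(12,6) = 924; no mechanics → C(12,6) = 924; no pilots → C(12,6) = 924.
Add back selections omitting two groups (i.e. drawn from a single group): C(6,6) + C(6,6) + C(6,6) = 3.
By inclusion–exclusion: 18564 − 2772 + 3 = 15795.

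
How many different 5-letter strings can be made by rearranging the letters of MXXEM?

30

MXXEM has 5 letters with M appearing twice and X appearing twice.
So there are 5! / (2!·2!) = 30 distinguishable arrangements.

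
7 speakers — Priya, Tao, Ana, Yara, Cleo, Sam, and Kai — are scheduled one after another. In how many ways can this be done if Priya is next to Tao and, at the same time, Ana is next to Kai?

480

Treat {Priya,Tao} as one block (2 orders) and {Ana,Kai} as another (2 orders).
That leaves 5 units to arrange: 2 × 2 × 5! = 4 × 120 = 480.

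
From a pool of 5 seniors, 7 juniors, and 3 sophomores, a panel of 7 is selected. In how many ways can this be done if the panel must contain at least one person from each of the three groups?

Unrestricted: C(15,7) = 6435 ways to pick any 7 of the 15.
Selections missing a whole group: no seniors → C(10,7) = 120; no juniors → C(8,7) = 8; no sophomores → C(12,7) = 792.
Add back selections omitting two groups (i.e. drawn from a single group): C(5,7) + C(7,7) + C(3,7) = 1.
By inclusion–exclusion: 6435 − 920 + 1 = 5516.

5516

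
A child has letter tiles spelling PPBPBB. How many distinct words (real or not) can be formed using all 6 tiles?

20

Letter multiplicities in PPBPBB: B×3, P×3.
So there are 6! / (3!·3!) = 20 distinguishable arrangements.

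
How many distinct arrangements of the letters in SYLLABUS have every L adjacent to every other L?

2520

Treat the 2 copies of L as a single block. The multiset to arrange is then {LL, A, B, S, S, U, Y}, 7 items in all.
That gives (7)!/(2!) = 2520 arrangements.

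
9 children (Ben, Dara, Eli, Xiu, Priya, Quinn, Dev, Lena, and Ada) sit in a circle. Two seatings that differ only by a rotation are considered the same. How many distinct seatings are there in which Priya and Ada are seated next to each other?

Glue Priya and Ada into a block (2 internal orders). Seating 8 units around a circle gives (7)! arrangements.
So 2 × (7)! = 2 × 5040 = 10080.

10080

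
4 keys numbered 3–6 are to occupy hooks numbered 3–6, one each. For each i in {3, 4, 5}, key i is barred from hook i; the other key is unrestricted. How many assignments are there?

11

Let Aᵢ (for i ∈ {3, 4, 5}) be the placements that put key i in its forbidden hook. Any j of these fix j positions, leaving (4−j)! ways to fill the rest, and there are C(3,j) ways to pick which j.
By inclusion–exclusion, the number of valid placements is Σ_{j=0}^{3} (−1)^j C(3,j)·(4−j)!.
Computing: 24 − 18 + 6 − 1 = 11.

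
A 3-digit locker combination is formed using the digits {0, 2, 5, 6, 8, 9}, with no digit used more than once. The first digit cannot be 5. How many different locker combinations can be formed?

100

The first digit has 6−1 = 5 choices (anything except 5).
The remaining 2 digits are filled from the other 5 symbols without repetition: 5 × 4 = 20.
Total: 5 × 20 = 100.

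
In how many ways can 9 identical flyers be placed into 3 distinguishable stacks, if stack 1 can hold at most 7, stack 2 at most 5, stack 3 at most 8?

41

Without the upper bounds there are C(11,2) = 55 ways to split 9 among 3 stacks.
Subtract solutions that violate a single cap (substitute x_i' = x_i − (cap_i+1)): x_1 ≥ 8 gives C(3,2) = 3; x_2 ≥ 6 gives C(5,2) = 10; x_3 ≥ 9 gives C(2,2) = 1. Together 14.
No two caps can be exceeded simultaneously, so the pair terms are all 0.
By inclusion–exclusion the count is 55 − 14 + 0 = 41.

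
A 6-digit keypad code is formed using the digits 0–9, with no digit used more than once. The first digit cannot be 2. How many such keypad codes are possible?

The first digit has 10−1 = 9 choices (anything except 2).
The remaining 5 digits are filled from the other 9 symbols without repetition: 9 × 8 × 7 × 6 × 5 = 15120.
Total: 9 × 15120 = 136080.

136080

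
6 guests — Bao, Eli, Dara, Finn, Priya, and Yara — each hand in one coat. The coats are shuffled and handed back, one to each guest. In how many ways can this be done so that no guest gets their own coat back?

265

This is the derangement count D_6: permutations of 6 items with no fixed point.
By inclusion–exclusion this is Σ_{j=0}^{6} (−1)^j C(6,j)·(6−j)!.
Computing: 720 − 720 + 360 − 120 + 30 − 6 + 1 = 265.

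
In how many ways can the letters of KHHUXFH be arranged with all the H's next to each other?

120

Treat the 3 copies of H as a single block. The multiset to arrange is then {HHH, F, K, U, X}, 5 items in all.
All 5 items are distinct, so there are (5)! = 120 arrangements.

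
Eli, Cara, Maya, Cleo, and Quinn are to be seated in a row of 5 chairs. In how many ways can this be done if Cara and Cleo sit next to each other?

Glue Cara and Cleo into one block (2 internal orders), leaving 4 units to arrange in a row.
So the count is 2·(4)! = 48.

48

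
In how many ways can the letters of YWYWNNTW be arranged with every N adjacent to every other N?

Treat the 2 copies of N as a single block. The multiset to arrange is then {NN, T, W, W, W, Y, Y}, 7 items in all.
That gives (7)!/(3!·2!) = 420 arrangements.

420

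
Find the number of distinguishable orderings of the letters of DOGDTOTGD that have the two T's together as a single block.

1680

Treat the 2 copies of T as a single block. The multiset to arrange is then {TT, D, D, D, G, G, O, O}, 8 items in all.
That gives (8)!/(3!·2!·2!) = 1680 arrangements.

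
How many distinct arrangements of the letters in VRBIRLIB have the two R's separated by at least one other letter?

3780

There are 8!/(2!·2!·2!) = 5040 arrangements of VRBIRLIB in total.
If the two R's are adjacent, glue them into one block, leaving 7 items to arrange: (7)!/(2!·2!) = 1260 ways.
Hence 5040 − 1260 = 3780.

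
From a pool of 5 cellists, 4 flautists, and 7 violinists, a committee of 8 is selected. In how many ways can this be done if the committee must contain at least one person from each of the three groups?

Total 8-person selections from all 16: C(16,8) = 12870.
Selections missing a whole group: no cellists → C(11,8) = 165; no flautists → C(12,8) = 495; no violinists → C(9,8) = 9.
Add back selections omitting two groups (i.e. drawn from a single group): C(5,8) + C(4,8) + C(7,8) = 0.
By inclusion–exclusion: 12870 − 669 + 0 = 12201.

12201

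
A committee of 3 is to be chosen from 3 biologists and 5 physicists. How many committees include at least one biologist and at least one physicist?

45

Unrestricted: C(8,3) = 56 ways to pick any 3 of the 8.
Selections missing a whole group: no biologists → C(5,3) = 10; no physicists → C(3,3) = 1.
Both groups omitted at once is impossible, so 56 − 11 = 45.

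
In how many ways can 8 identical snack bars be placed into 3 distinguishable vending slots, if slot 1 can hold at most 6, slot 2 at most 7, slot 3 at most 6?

Without the upper bounds there are C(10,2) = 45 ways to split 8 among 3 vending slots.
Subtract solutions that violate a single cap (substitute x_i' = x_i − (cap_i+1)): x_1 ≥ 7 gives C(3,2) = 3; x_2 ≥ 8 gives C(2,2) = 1; x_3 ≥ 7 gives C(3,2) = 3. Together 7.
No two caps can be exceeded simultaneously, so the pair terms are all 0.
By inclusion–exclusion the count is 45 − 7 + 0 = 38.

38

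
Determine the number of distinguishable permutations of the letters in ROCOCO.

60

The 6 letters of ROCOCO have repeats: C appearing twice and O appearing 3 times.
Dividing 6! = 720 by 3!·2! = 12 for the repeated letters gives 60.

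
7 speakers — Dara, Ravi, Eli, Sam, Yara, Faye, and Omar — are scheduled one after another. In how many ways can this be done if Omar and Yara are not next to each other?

3600

Of the 7! = 5040 arrangements, those with Omar and Yara adjacent number 2 × 6! = 1440 (treat the pair as a block with 2 internal orders).
So 5040 − 1440 = 3600 arrangements keep them apart.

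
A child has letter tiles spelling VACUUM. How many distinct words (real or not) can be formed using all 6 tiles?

Letter multiplicities in VACUUM: A×1, C×1, M×1, U×2, V×1.
Dividing 6! = 720 by 2! = 2 for the repeated letters gives 360.

360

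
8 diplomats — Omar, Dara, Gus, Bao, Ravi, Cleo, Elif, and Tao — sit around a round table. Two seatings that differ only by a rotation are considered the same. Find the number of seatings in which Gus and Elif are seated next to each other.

1440

Glue Gus and Elif into a block (2 internal orders). Seating 7 units around a circle gives (6)! arrangements.
So 2 × (6)! = 2 × 720 = 1440.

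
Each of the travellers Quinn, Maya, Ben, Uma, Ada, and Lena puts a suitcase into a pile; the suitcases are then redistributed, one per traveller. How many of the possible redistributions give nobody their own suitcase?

This is the derangement count D_6: permutations of 6 items with no fixed point.
By inclusion–exclusion this is Σ_{j=0}^{6} (−1)^j C(6,j)·(6−j)!.
Computing: 720 − 720 + 360 − 120 + 30 − 6 + 1 = 265.

265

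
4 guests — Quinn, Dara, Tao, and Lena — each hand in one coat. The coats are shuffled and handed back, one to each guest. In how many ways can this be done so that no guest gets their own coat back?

This is the derangement count D_4: permutations of 4 items with no fixed point.
By inclusion–exclusion this is Σ_{j=0}^{4} (−1)^j C(4,j)·(4−j)!.
Computing: 24 − 24 + 12 − 4 + 1 = 9.

9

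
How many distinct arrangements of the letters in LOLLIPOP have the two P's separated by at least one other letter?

1260

Total arrangements of LOLLIPOP: 8!/(3!·2!·2!) = 1680.
If the two P's are adjacent, glue them into one block, leaving 7 items to arrange: (7)!/(3!·2!) = 420 ways.
Hence 1680 − 420 = 1260.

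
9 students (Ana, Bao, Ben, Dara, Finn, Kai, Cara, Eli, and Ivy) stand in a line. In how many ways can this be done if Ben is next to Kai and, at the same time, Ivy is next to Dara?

Treat {Ben,Kai} as one block (2 orders) and {Ivy,Dara} as another (2 orders).
That leaves 7 units to arrange: 2 × 2 × 7! = 4 × 5040 = 20160.

20160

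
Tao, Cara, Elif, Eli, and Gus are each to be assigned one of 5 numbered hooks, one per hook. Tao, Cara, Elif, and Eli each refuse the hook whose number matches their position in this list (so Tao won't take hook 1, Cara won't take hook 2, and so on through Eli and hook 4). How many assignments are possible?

53

Let Aᵢ (for 1 ≤ i ≤ 4) be the placements that put person i in their forbidden hook. Any j of these fix j positions, leaving (5−j)! ways to fill the rest, and there are C(4,j) ways to pick which j.
By inclusion–exclusion, the number of valid placements is Σ_{j=0}^{4} (−1)^j C(4,j)·(5−j)!.
Computing: 120 − 96 + 36 − 8 + 1 = 53.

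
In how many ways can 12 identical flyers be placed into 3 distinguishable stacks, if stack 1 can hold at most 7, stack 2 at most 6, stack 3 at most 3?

Without the upper bounds there are C(14,2) = 91 ways to split 12 among 3 stacks.
Subtract solutions that violate a single cap (substitute x_i' = x_i − (cap_i+1)): x_1 ≥ 8 gives C(6,2) = 15; x_2 ≥ 7 gives C(7,2) = 21; x_3 ≥ 4 gives C(10,2) = 45. Together 81.
Add back pairs where two caps are both exceeded: 0 + 1 + 3 = 4.
By inclusion–exclusion the count is 91 − 81 + 4 = 14.

14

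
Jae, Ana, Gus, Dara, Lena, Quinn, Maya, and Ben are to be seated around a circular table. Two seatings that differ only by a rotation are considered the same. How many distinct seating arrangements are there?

Seat Jae anywhere (absorbing the rotational symmetry), then permute the other 7: (7)! = 5040.

5040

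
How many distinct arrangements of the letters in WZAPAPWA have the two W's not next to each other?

There are 8!/(3!·2!·2!) = 1680 arrangements of WZAPAPWA in total.
Arrangements with the W's together: treat WW as one letter, giving (7)!/(3!·2!) = 420.
Subtracting, 1680 − 420 = 1260 arrangements keep the W's apart.

1260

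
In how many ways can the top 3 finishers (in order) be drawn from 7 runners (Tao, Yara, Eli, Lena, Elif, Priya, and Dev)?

There are 7 choices for 1st place, 6 for 2nd, and 5 for 3rd.
That gives 7 × 6 × 5 = 210.

210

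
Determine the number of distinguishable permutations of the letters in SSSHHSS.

21

Letter multiplicities in SSSHHSS: H×2, S×5.
The number of distinct arrangements is 7!/(5!·2!) = 5040/240 = 21.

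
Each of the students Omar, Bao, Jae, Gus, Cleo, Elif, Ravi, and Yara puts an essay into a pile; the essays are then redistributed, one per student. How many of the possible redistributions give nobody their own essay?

14833

Let Aᵢ be the assignments in which student i gets their own essay. We want the size of the complement of A₁∪…∪A_8.
By inclusion–exclusion this is Σ_{j=0}^{8} (−1)^j C(8,j)·(8−j)!.
Computing: 40320 − 40320 + 20160 − 6720 + 1680 − 336 + 56 − 8 + 1 = 14833.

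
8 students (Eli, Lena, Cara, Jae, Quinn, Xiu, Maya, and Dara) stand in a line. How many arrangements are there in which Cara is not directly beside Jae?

Of the 8! = 40320 arrangements, those with Cara and Jae adjacent number 2 × 7! = 10080 (treat the pair as a block with 2 internal orders).
Complementary counting: 40320 − 10080 = 30240.

30240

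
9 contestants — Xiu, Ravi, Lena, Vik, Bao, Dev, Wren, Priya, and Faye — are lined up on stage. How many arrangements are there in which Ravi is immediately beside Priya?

80640

Glue Ravi and Priya into one block (2 internal orders), leaving 8 units to arrange in a row.
So the count is 2·(8)! = 80640.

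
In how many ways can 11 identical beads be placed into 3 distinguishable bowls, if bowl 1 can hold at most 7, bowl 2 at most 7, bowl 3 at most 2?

Ignoring the caps, the number of non-negative solutions to x_1+…+x_3 = 11 is C(13,2) = 78.
Subtract solutions that violate a single cap (substitute x_i' = x_i − (cap_i+1)): x_1 ≥ 8 gives C(5,2) = 10; x_2 ≥ 8 gives C(5,2) = 10; x_3 ≥ 3 gives C(10,2) = 45. Together 65.
Add back pairs where two caps are both exceeded: 0 + 1 + 1 = 2.
By inclusion–exclusion the count is 78 − 65 + 2 = 15.

15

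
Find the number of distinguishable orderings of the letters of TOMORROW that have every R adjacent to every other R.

Treat the 2 copies of R as a single block. The multiset to arrange is then {RR, M, O, O, O, T, W}, 7 items in all.
That gives (7)!/(3!) = 840 arrangements.

840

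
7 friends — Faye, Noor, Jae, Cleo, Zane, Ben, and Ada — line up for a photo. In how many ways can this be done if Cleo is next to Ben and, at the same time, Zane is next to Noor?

480

Treat {Cleo,Ben} as one block (2 orders) and {Zane,Noor} as another (2 orders).
That leaves 5 units to arrange: 2 × 2 × 5! = 4 × 120 = 480.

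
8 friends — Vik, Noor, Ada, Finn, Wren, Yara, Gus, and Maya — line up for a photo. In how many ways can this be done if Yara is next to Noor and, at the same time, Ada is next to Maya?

Treat {Yara,Noor} as one block (2 orders) and {Ada,Maya} as another (2 orders).
That leaves 6 units to arrange: 2 × 2 × 6! = 4 × 720 = 2880.

2880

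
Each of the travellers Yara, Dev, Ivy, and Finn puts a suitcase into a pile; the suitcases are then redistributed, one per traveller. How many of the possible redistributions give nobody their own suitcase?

Count assignments avoiding every fixed point. For any j of the 4 travellers fixed to their own suitcase, the other 4−j can be arranged in (4−j)! ways.
By inclusion–exclusion this is Σ_{j=0}^{4} (−1)^j C(4,j)·(4−j)!.
Computing: 24 − 24 + 12 − 4 + 1 = 9.

9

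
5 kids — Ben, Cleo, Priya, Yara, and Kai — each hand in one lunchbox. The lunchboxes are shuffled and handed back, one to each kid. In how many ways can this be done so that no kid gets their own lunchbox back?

This is the derangement count D_5: permutations of 5 items with no fixed point.
By inclusion–exclusion this is Σ_{j=0}^{5} (−1)^j C(5,j)·(5−j)!.
Computing: 120 − 120 + 60 − 20 + 5 − 1 = 44.

44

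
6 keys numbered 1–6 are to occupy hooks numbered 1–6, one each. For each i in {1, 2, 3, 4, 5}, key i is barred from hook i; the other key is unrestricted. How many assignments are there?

Let Aᵢ (for 1 ≤ i ≤ 5) be the placements that put key i in its forbidden hook. Any j of these fix j positions, leaving (6−j)! ways to fill the rest, and there are C(5,j) ways to pick which j.
By inclusion–exclusion, the number of valid placements is Σ_{j=0}^{5} (−1)^j C(5,j)·(6−j)!.
Computing: 720 − 600 + 240 − 60 + 10 − 1 = 309.

309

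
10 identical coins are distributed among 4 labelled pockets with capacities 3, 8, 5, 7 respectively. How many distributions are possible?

By stars and bars, unrestricted non-negative solutions to x_1+…+x_4 = 10 number C(10+3,3) = 286.
Subtract solutions that violate a single cap (substitute x_i' = x_i − (cap_i+1)): x_1 ≥ 4 gives C(9,3) = 84; x_2 ≥ 9 gives C(4,3) = 4; x_3 ≥ 6 gives C(7,3) = 35; x_4 ≥ 8 gives C(5,3) = 10. Together 133.
Add back pairs where two caps are both exceeded: 0 + 1 + 0 + 0 + 0 + 0 = 1.
By inclusion–exclusion the count is 286 − 133 + 1 = 154.

154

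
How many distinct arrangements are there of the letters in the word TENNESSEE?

3780

Letter multiplicities in TENNESSEE: E×4, N×2, S×2, T×1.
The number of distinct arrangements is 9!/(4!·2!·2!) = 362880/96 = 3780.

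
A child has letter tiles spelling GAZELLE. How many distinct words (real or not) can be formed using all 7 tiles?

1260

The 7 letters of GAZELLE have repeats: E appearing twice and L appearing twice.
The number of distinct arrangements is 7!/(2!·2!) = 5040/4 = 1260.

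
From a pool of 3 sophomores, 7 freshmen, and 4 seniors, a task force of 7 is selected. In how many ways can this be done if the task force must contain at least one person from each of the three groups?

2982

Total 7-person selections from all 14: C(14,7) = 3432.
Selections missing a whole group: no sophomores → C(11,7) = 330; no freshmen → C(7,7) = 1; no seniors → C(10,7) = 120.
Add back selections omitting two groups (i.e. drawn from a single group): C(3,7) + C(7,7) + C(4,7) = 1.
By inclusion–exclusion: 3432 − 451 + 1 = 2982.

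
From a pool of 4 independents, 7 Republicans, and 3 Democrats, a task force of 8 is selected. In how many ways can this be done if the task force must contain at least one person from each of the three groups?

2793

Total 8-person selections from all 14: C(14,8) = 3003.
Subtract selections that omit an entire group: no independents → C(10,8) = 45; no Republicans → C(7,8) = 0; no Democrats → C(11,8) = 165.
Add back selections omitting two groups (i.e. drawn from a single group): C(4,8) + C(7,8) + C(3,8) = 0.
By inclusion–exclusion: 3003 − 210 + 0 = 2793.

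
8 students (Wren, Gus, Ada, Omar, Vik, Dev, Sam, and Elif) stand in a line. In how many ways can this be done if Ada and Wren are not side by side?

30240

Of the 8! = 40320 arrangements, those with Ada and Wren adjacent number 2 × 7! = 10080 (treat the pair as a block with 2 internal orders).
Complementary counting: 40320 − 10080 = 30240.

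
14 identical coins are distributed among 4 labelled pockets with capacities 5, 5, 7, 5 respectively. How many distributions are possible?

134

Without the upper bounds there are C(17,3) = 680 ways to split 14 among 4 pockets.
Subtract solutions that violate a single cap (substitute x_i' = x_i − (cap_i+1)): x_1 ≥ 6 gives C(11,3) = 165; x_2 ≥ 6 gives C(11,3) = 165; x_3 ≥ 8 gives C(9,3) = 84; x_4 ≥ 6 gives C(11,3) = 165. Together 579.
Add back pairs where two caps are both exceeded: 10 + 1 + 10 + 1 + 10 + 1 = 33.
By inclusion–exclusion the count is 680 − 579 + 33 = 134.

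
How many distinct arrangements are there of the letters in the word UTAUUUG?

210

Letter multiplicities in UTAUUUG: A×1, G×1, T×1, U×4.
So there are 7! / (4!) = 210 distinguishable arrangements.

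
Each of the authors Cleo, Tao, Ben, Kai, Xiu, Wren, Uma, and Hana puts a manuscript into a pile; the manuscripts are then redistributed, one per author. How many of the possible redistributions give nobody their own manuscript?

14833

This is the derangement count D_8: permutations of 8 items with no fixed point.
By inclusion–exclusion this is Σ_{j=0}^{8} (−1)^j C(8,j)·(8−j)!.
Computing: 40320 − 40320 + 20160 − 6720 + 1680 − 336 + 56 − 8 + 1 = 14833.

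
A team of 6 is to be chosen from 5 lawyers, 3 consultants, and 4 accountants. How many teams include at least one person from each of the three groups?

Total 6-person selections from all 12: C(12,6) = 924.
Subtract selections that omit an entire group: no lawyers → C(7,6) = 7; no consultants → C(9,6) = 84; no accountants → C(8,6) = 28.
Add back selections omitting two groups (i.e. drawn from a single group): C(5,6) + C(3,6) + C(4,6) = 0.
By inclusion–exclusion: 924 − 119 + 0 = 805.

805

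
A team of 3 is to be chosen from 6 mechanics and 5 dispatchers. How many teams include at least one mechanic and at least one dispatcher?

Unrestricted: C(11,3) = 165 ways to pick any 3 of the 11.
Subtract selections that omit an entire group: no mechanics → C(5,3) = 10; no dispatchers → C(6,3) = 20.
Both groups omitted at once is impossible, so 165 − 30 = 135.

135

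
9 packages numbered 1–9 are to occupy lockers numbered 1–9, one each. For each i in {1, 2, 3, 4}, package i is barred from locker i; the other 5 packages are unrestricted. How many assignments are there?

Let Aᵢ (for 1 ≤ i ≤ 4) be the placements that put package i in its forbidden locker. Any j of these fix j positions, leaving (9−j)! ways to fill the rest, and there are C(4,j) ways to pick which j.
By inclusion–exclusion, the number of valid placements is Σ_{j=0}^{4} (−1)^j C(4,j)·(9−j)!.
Computing: 362880 − 161280 + 30240 − 2880 + 120 = 229080.

229080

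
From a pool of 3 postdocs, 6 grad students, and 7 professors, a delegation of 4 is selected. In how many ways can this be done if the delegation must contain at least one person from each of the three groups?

819

Unrestricted: C(16,4) = 1820 ways to pick any 4 of the 16.
Subtract selections that omit an entire group: no postdocs → C(13,4) = 715; no grad students → C(10,4) = 210; no professors → C(9,4) = 126.
Add back selections omitting two groups (i.e. drawn from a single group): C(3,4) + C(6,4) + C(7,4) = 50.
By inclusion–exclusion: 1820 − 1051 + 50 = 819.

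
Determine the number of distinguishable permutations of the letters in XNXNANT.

Letter multiplicities in XNXNANT: A×1, N×3, T×1, X×2.
Dividing 7! = 5040 by 3!·2! = 12 for the repeated letters gives 420.

420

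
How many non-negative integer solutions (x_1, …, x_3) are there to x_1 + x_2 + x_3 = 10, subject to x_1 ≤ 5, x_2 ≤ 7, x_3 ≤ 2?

12

By stars and bars, unrestricted non-negative solutions to x_1+…+x_3 = 10 number C(10+2,2) = 66.
Subtract solutions that violate a single cap (substitute x_i' = x_i − (cap_i+1)): x_1 ≥ 6 gives C(6,2) = 15; x_2 ≥ 8 gives C(4,2) = 6; x_3 ≥ 3 gives C(9,2) = 36. Together 57.
Add back pairs where two caps are both exceeded: 0 + 3 + 0 = 3.
By inclusion–exclusion the count is 66 − 57 + 3 = 12.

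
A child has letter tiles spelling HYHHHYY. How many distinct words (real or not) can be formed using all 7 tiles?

35

HYHHHYY has 7 letters with H appearing 4 times and Y appearing 3 times.
The number of distinct arrangements is 7!/(4!·3!) = 5040/144 = 35.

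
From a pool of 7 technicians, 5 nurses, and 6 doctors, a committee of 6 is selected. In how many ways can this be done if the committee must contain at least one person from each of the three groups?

Unrestricted: C(18,6) = 18564 ways to pick any 6 of the 18.
Subtract selections that omit an entire group: no technicians → C(11,6) = 462; no nurses → C(13,6) = 1716; no doctors → C(12,6) = 924.
Add back selections omitting two groups (i.e. drawn from a single group): C(7,6) + C(5,6) + C(6,6) = 8.
By inclusion–exclusion: 18564 − 3102 + 8 = 15470.

15470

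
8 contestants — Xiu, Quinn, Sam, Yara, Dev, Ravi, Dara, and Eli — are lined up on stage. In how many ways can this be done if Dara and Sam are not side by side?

30240

Of the 8! = 40320 arrangements, those with Dara and Sam adjacent number 2 × 7! = 10080 (treat the pair as a block with 2 internal orders).
So 40320 − 10080 = 30240 arrangements keep them apart.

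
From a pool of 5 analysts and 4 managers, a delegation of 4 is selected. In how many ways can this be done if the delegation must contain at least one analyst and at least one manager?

Total 4-person selections from all 9: C(9,4) = 126.
Subtract selections that omit an entire group: no analysts → C(4,4) = 1; no managers → C(5,4) = 5.
Both groups omitted at once is impossible, so 126 − 6 = 120.

120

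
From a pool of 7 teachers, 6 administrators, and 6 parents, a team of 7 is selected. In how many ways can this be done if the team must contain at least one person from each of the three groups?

46165

With no constraint there are C(19,7) = 50388 possible selections.
Subtract selections that omit an entire group: no teachers → C(12,7) = 792; no administrators → C(13,7) = 1716; no parents → C(13,7) = 1716.
Add back selections omitting two groups (i.e. drawn from a single group): C(7,7) + C(6,7) + C(6,7) = 1.
By inclusion–exclusion: 50388 − 4224 + 1 = 46165.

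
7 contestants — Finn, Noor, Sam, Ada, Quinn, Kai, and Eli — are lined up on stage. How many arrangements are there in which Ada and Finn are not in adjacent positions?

3600

Of the 7! = 5040 arrangements, those with Ada and Finn adjacent number 2 × 6! = 1440 (treat the pair as a block with 2 internal orders).
Complementary counting: 5040 − 1440 = 3600.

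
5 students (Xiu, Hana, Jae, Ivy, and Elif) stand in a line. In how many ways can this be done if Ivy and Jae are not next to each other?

72

Of the 5! = 120 arrangements, those with Ivy and Jae adjacent number 2 × 4! = 48 (treat the pair as a block with 2 internal orders).
So 120 − 48 = 72 arrangements keep them apart.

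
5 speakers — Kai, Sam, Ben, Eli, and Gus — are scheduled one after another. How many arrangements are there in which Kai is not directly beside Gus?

72

Of the 5! = 120 arrangements, those with Kai and Gus adjacent number 2 × 4! = 48 (treat the pair as a block with 2 internal orders).
So 120 − 48 = 72 arrangements keep them apart.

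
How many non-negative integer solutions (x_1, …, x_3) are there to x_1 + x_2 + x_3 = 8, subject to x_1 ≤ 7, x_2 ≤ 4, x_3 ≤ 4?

Without the upper bounds there are C(10,2) = 45 ways to split 8 among 3 variables.
Subtract solutions that violate a single cap (substitute x_i' = x_i − (cap_i+1)): x_1 ≥ 8 gives C(2,2) = 1; x_2 ≥ 5 gives C(5,2) = 10; x_3 ≥ 5 gives C(5,2) = 10. Together 21.
No two caps can be exceeded simultaneously, so the pair terms are all 0.
By inclusion–exclusion the count is 45 − 21 + 0 = 24.

24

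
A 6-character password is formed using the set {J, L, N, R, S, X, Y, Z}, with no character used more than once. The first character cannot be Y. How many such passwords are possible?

17640

The first character has 8−1 = 7 choices (anything except Y).
The remaining 5 characters are filled from the other 7 symbols without repetition: 7 × 6 × 5 × 4 × 3 = 2520.
Total: 7 × 2520 = 17640.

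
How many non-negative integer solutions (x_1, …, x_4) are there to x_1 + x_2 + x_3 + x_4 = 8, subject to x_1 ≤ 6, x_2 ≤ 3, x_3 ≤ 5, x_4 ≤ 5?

Without the upper bounds there are C(11,3) = 165 ways to split 8 among 4 variables.
Subtract solutions that violate a single cap (substitute x_i' = x_i − (cap_i+1)): x_1 ≥ 7 gives C(4,3) = 4; x_2 ≥ 4 gives C(7,3) = 35; x_3 ≥ 6 gives C(5,3) = 10; x_4 ≥ 6 gives C(5,3) = 10. Together 59.
No two caps can be exceeded simultaneously, so the pair terms are all 0.
By inclusion–exclusion the count is 165 − 59 + 0 = 106.

106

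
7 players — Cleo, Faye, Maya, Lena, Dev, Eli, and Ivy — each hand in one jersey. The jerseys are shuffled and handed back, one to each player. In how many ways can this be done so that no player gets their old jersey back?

1854

Let Aᵢ be the assignments in which player i gets their old jersey. We want the size of the complement of A₁∪…∪A_7.
By inclusion–exclusion this is Σ_{j=0}^{7} (−1)^j C(7,j)·(7−j)!.
Computing: 5040 − 5040 + 2520 − 840 + 210 − 42 + 7 − 1 = 1854.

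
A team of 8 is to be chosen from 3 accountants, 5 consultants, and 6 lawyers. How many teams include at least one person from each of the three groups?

2828

With no constraint there are C(14,8) = 3003 possible selections.
Subtract selections that omit an entire group: no accountants → C(11,8) = 165; no consultants → C(9,8) = 9; no lawyers → C(8,8) = 1.
Add back selections omitting two groups (i.e. drawn from a single group): C(3,8) + C(5,8) + C(6,8) = 0.
By inclusion–exclusion: 3003 − 175 + 0 = 2828.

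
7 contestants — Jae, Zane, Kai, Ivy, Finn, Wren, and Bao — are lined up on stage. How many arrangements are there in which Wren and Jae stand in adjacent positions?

Place the 5 others and the Wren-Jae pair as 6 objects in a line; the pair has 2 internal arrangements.
So the count is 2·(6)! = 1440.

1440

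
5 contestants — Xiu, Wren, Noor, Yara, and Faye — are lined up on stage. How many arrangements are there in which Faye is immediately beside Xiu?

48

Place the 3 others and the Faye-Xiu pair as 4 objects in a line; the pair has 2 internal arrangements.
That gives 2 × 4! = 2 × 24 = 48.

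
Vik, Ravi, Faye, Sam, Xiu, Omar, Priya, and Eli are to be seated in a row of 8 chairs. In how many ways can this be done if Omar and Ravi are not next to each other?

30240

Of the 8! = 40320 arrangements, those with Omar and Ravi adjacent number 2 × 7! = 10080 (treat the pair as a block with 2 internal orders).
Complementary counting: 40320 − 10080 = 30240.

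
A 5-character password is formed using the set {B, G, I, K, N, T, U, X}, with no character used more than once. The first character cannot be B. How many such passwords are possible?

5880

The first character has 8−1 = 7 choices (anything except B).
The remaining 4 characters are filled from the other 7 symbols without repetition: 7 × 6 × 5 × 4 = 840.
Total: 7 × 840 = 5880.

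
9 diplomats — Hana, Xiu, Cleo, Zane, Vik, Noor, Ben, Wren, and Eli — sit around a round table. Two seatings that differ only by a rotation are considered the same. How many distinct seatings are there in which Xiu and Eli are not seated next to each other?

30240

Without the restriction there are (8)! = 40320 seatings.
Seatings with Xiu beside Eli: treat them as a block with 2 internal orders, giving 2 × (7)! = 10080.
Subtracting, 40320 − 10080 = 30240.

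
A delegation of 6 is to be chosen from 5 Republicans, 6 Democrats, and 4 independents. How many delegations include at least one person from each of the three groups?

With no constraint there are C(15,6) = 5005 possible selections.
Subtract selections that omit an entire group: no Republicans → C(10,6) = 210; no Democrats → C(9,6) = 84; no independents → C(11,6) = 462.
Add back selections omitting two groups (i.e. drawn from a single group): C(5,6) + C(6,6) + C(4,6) = 1.
By inclusion–exclusion: 5005 − 756 + 1 = 4250.

4250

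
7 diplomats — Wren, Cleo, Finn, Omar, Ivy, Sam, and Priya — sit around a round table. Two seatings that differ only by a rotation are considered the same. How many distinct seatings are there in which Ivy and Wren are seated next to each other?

240

Treat {Ivy, Wren} as one unit (2 internal orders) and seat the resulting 6 units around the table: (5)! circular arrangements.
So 2 × (5)! = 2 × 120 = 240.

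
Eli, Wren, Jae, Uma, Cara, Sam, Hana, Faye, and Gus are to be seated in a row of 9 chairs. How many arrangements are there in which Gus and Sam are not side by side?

282240

There are 9! = 362880 arrangements in all. If Gus and Sam are adjacent, merging them into one block gives 2·(8)! = 80640 arrangements.
Complementary counting: 362880 − 80640 = 282240.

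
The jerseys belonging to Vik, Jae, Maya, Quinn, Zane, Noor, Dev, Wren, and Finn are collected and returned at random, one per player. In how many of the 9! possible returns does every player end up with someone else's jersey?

133496

This is the derangement count D_9: permutations of 9 items with no fixed point.
By inclusion–exclusion this is Σ_{j=0}^{9} (−1)^j C(9,j)·(9−j)!.
Computing: 362880 − 362880 + 181440 − 60480 + 15120 − 3024 + 504 − 72 + 9 − 1 = 133496.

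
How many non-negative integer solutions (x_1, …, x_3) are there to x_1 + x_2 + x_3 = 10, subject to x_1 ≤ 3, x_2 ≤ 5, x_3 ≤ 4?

By stars and bars, unrestricted non-negative solutions to x_1+…+x_3 = 10 number C(10+2,2) = 66.
Subtract solutions that violate a single cap (substitute x_i' = x_i − (cap_i+1)): x_1 ≥ 4 gives C(8,2) = 28; x_2 ≥ 6 gives C(6,2) = 15; x_3 ≥ 5 gives C(7,2) = 21. Together 64.
Add back pairs where two caps are both exceeded: 1 + 3 + 0 = 4.
By inclusion–exclusion the count is 66 − 64 + 4 = 6.

6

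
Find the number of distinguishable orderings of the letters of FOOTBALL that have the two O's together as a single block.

Treat the 2 copies of O as a single block. The multiset to arrange is then {OO, A, B, F, L, L, T}, 7 items in all.
That gives (7)!/(2!) = 2520 arrangements.

2520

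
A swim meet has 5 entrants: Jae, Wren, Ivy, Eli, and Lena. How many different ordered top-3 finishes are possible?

60

This is an ordered selection of 3 from 5: P(5,3).
That gives 5 × 4 × 3 = 60.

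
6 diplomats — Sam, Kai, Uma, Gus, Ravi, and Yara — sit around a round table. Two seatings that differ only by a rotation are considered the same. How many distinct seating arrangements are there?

Around a circle, 6 distinct people have 6!/6 = (5)! = 120 rotationally distinct seatings.

120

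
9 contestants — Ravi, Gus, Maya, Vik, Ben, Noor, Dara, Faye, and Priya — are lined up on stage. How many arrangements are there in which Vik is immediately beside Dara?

80640

Glue Vik and Dara into one block (2 internal orders), leaving 8 units to arrange in a row.
That gives 2 × 8! = 2 × 40320 = 80640.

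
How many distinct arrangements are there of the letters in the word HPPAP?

Letter multiplicities in HPPAP: A×1, H×1, P×3.
The number of distinct arrangements is 5!/(3!) = 120/6 = 20.

20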